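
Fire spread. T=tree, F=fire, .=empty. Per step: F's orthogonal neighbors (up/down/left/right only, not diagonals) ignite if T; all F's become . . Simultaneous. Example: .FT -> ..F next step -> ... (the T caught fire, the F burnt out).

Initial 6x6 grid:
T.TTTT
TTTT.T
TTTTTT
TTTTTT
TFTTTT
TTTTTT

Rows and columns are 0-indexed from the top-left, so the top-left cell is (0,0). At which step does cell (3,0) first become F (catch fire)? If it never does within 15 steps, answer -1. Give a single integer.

Step 1: cell (3,0)='T' (+4 fires, +1 burnt)
Step 2: cell (3,0)='F' (+6 fires, +4 burnt)
  -> target ignites at step 2
Step 3: cell (3,0)='.' (+6 fires, +6 burnt)
Step 4: cell (3,0)='.' (+6 fires, +6 burnt)
Step 5: cell (3,0)='.' (+6 fires, +6 burnt)
Step 6: cell (3,0)='.' (+2 fires, +6 burnt)
Step 7: cell (3,0)='.' (+2 fires, +2 burnt)
Step 8: cell (3,0)='.' (+1 fires, +2 burnt)
Step 9: cell (3,0)='.' (+0 fires, +1 burnt)
  fire out at step 9

2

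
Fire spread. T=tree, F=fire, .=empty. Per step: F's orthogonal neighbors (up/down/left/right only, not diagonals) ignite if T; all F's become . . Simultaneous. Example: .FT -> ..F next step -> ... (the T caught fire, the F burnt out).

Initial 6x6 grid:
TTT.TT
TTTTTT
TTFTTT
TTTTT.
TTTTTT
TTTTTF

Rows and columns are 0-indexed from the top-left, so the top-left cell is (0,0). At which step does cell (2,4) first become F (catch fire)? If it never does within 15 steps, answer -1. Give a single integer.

Step 1: cell (2,4)='T' (+6 fires, +2 burnt)
Step 2: cell (2,4)='F' (+10 fires, +6 burnt)
  -> target ignites at step 2
Step 3: cell (2,4)='.' (+9 fires, +10 burnt)
Step 4: cell (2,4)='.' (+5 fires, +9 burnt)
Step 5: cell (2,4)='.' (+2 fires, +5 burnt)
Step 6: cell (2,4)='.' (+0 fires, +2 burnt)
  fire out at step 6

2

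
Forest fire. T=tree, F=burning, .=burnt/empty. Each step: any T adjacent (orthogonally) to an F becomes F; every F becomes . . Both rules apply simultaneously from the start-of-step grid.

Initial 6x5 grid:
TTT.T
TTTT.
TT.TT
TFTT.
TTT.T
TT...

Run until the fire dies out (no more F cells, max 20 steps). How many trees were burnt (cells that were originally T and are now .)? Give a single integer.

Answer: 19

Derivation:
Step 1: +4 fires, +1 burnt (F count now 4)
Step 2: +6 fires, +4 burnt (F count now 6)
Step 3: +5 fires, +6 burnt (F count now 5)
Step 4: +4 fires, +5 burnt (F count now 4)
Step 5: +0 fires, +4 burnt (F count now 0)
Fire out after step 5
Initially T: 21, now '.': 28
Total burnt (originally-T cells now '.'): 19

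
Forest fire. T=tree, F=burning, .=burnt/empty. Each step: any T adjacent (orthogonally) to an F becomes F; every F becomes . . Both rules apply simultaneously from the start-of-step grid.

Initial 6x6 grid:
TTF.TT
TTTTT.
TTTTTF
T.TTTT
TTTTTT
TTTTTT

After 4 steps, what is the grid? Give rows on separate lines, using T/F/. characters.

Step 1: 4 trees catch fire, 2 burn out
  TF..TT
  TTFTT.
  TTTTF.
  T.TTTF
  TTTTTT
  TTTTTT
Step 2: 8 trees catch fire, 4 burn out
  F...TT
  TF.FF.
  TTFF..
  T.TTF.
  TTTTTF
  TTTTTT
Step 3: 7 trees catch fire, 8 burn out
  ....FT
  F.....
  TF....
  T.FF..
  TTTTF.
  TTTTTF
Step 4: 5 trees catch fire, 7 burn out
  .....F
  ......
  F.....
  T.....
  TTFF..
  TTTTF.

.....F
......
F.....
T.....
TTFF..
TTTTF.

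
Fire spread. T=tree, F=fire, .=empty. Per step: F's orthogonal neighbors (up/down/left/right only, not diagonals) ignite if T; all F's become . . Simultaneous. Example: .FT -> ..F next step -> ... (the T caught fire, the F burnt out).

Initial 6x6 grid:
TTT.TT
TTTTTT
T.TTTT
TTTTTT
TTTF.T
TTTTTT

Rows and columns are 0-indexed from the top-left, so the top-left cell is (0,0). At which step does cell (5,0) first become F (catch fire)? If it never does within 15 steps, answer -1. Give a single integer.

Step 1: cell (5,0)='T' (+3 fires, +1 burnt)
Step 2: cell (5,0)='T' (+6 fires, +3 burnt)
Step 3: cell (5,0)='T' (+8 fires, +6 burnt)
Step 4: cell (5,0)='F' (+6 fires, +8 burnt)
  -> target ignites at step 4
Step 5: cell (5,0)='.' (+5 fires, +6 burnt)
Step 6: cell (5,0)='.' (+3 fires, +5 burnt)
Step 7: cell (5,0)='.' (+1 fires, +3 burnt)
Step 8: cell (5,0)='.' (+0 fires, +1 burnt)
  fire out at step 8

4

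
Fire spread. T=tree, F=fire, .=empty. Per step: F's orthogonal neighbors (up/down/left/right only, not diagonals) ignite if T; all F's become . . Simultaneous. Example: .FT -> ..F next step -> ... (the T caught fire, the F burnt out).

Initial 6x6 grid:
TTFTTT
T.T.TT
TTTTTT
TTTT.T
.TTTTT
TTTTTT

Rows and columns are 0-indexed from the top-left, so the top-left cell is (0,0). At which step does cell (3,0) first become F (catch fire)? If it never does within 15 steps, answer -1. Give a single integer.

Step 1: cell (3,0)='T' (+3 fires, +1 burnt)
Step 2: cell (3,0)='T' (+3 fires, +3 burnt)
Step 3: cell (3,0)='T' (+6 fires, +3 burnt)
Step 4: cell (3,0)='T' (+6 fires, +6 burnt)
Step 5: cell (3,0)='F' (+5 fires, +6 burnt)
  -> target ignites at step 5
Step 6: cell (3,0)='.' (+4 fires, +5 burnt)
Step 7: cell (3,0)='.' (+3 fires, +4 burnt)
Step 8: cell (3,0)='.' (+1 fires, +3 burnt)
Step 9: cell (3,0)='.' (+0 fires, +1 burnt)
  fire out at step 9

5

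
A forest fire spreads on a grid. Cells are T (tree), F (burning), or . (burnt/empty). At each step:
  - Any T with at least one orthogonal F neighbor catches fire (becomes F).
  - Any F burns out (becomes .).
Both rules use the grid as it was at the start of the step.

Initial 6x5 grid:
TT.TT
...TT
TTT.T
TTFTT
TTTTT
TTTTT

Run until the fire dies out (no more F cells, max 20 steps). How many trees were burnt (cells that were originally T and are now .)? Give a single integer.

Step 1: +4 fires, +1 burnt (F count now 4)
Step 2: +6 fires, +4 burnt (F count now 6)
Step 3: +6 fires, +6 burnt (F count now 6)
Step 4: +3 fires, +6 burnt (F count now 3)
Step 5: +2 fires, +3 burnt (F count now 2)
Step 6: +1 fires, +2 burnt (F count now 1)
Step 7: +0 fires, +1 burnt (F count now 0)
Fire out after step 7
Initially T: 24, now '.': 28
Total burnt (originally-T cells now '.'): 22

Answer: 22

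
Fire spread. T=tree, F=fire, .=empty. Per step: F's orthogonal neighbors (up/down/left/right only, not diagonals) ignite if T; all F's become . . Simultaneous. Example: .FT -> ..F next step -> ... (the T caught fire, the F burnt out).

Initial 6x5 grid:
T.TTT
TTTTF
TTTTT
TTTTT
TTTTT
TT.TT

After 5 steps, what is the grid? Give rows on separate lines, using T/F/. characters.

Step 1: 3 trees catch fire, 1 burn out
  T.TTF
  TTTF.
  TTTTF
  TTTTT
  TTTTT
  TT.TT
Step 2: 4 trees catch fire, 3 burn out
  T.TF.
  TTF..
  TTTF.
  TTTTF
  TTTTT
  TT.TT
Step 3: 5 trees catch fire, 4 burn out
  T.F..
  TF...
  TTF..
  TTTF.
  TTTTF
  TT.TT
Step 4: 5 trees catch fire, 5 burn out
  T....
  F....
  TF...
  TTF..
  TTTF.
  TT.TF
Step 5: 5 trees catch fire, 5 burn out
  F....
  .....
  F....
  TF...
  TTF..
  TT.F.

F....
.....
F....
TF...
TTF..
TT.F.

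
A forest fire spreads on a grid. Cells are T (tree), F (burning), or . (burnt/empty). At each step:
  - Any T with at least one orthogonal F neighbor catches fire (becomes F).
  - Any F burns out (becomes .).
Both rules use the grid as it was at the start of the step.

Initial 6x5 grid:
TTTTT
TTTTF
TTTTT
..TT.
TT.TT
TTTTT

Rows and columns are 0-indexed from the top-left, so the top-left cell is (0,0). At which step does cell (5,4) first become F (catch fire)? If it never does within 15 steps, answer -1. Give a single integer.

Step 1: cell (5,4)='T' (+3 fires, +1 burnt)
Step 2: cell (5,4)='T' (+3 fires, +3 burnt)
Step 3: cell (5,4)='T' (+4 fires, +3 burnt)
Step 4: cell (5,4)='T' (+5 fires, +4 burnt)
Step 5: cell (5,4)='T' (+4 fires, +5 burnt)
Step 6: cell (5,4)='F' (+2 fires, +4 burnt)
  -> target ignites at step 6
Step 7: cell (5,4)='.' (+1 fires, +2 burnt)
Step 8: cell (5,4)='.' (+2 fires, +1 burnt)
Step 9: cell (5,4)='.' (+1 fires, +2 burnt)
Step 10: cell (5,4)='.' (+0 fires, +1 burnt)
  fire out at step 10

6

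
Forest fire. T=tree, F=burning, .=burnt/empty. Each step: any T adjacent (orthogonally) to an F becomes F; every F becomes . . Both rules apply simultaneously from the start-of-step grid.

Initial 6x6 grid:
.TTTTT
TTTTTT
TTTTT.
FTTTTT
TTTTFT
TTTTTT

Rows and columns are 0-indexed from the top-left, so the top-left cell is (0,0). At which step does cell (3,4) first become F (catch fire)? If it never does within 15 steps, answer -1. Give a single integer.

Step 1: cell (3,4)='F' (+7 fires, +2 burnt)
  -> target ignites at step 1
Step 2: cell (3,4)='.' (+11 fires, +7 burnt)
Step 3: cell (3,4)='.' (+6 fires, +11 burnt)
Step 4: cell (3,4)='.' (+5 fires, +6 burnt)
Step 5: cell (3,4)='.' (+3 fires, +5 burnt)
Step 6: cell (3,4)='.' (+0 fires, +3 burnt)
  fire out at step 6

1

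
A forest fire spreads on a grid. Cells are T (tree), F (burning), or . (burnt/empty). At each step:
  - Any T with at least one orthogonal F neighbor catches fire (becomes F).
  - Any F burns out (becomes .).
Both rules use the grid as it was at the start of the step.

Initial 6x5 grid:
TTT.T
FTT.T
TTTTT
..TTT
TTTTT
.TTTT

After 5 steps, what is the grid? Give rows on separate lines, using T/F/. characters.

Step 1: 3 trees catch fire, 1 burn out
  FTT.T
  .FT.T
  FTTTT
  ..TTT
  TTTTT
  .TTTT
Step 2: 3 trees catch fire, 3 burn out
  .FT.T
  ..F.T
  .FTTT
  ..TTT
  TTTTT
  .TTTT
Step 3: 2 trees catch fire, 3 burn out
  ..F.T
  ....T
  ..FTT
  ..TTT
  TTTTT
  .TTTT
Step 4: 2 trees catch fire, 2 burn out
  ....T
  ....T
  ...FT
  ..FTT
  TTTTT
  .TTTT
Step 5: 3 trees catch fire, 2 burn out
  ....T
  ....T
  ....F
  ...FT
  TTFTT
  .TTTT

....T
....T
....F
...FT
TTFTT
.TTTT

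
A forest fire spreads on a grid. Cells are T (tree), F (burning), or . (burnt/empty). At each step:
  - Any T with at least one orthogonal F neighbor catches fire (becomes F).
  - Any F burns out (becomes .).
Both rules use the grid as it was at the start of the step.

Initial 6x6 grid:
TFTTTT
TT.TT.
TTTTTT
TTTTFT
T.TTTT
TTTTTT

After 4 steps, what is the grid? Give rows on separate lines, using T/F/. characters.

Step 1: 7 trees catch fire, 2 burn out
  F.FTTT
  TF.TT.
  TTTTFT
  TTTF.F
  T.TTFT
  TTTTTT
Step 2: 10 trees catch fire, 7 burn out
  ...FTT
  F..TF.
  TFTF.F
  TTF...
  T.TF.F
  TTTTFT
Step 3: 8 trees catch fire, 10 burn out
  ....FT
  ...F..
  F.F...
  TF....
  T.F...
  TTTF.F
Step 4: 3 trees catch fire, 8 burn out
  .....F
  ......
  ......
  F.....
  T.....
  TTF...

.....F
......
......
F.....
T.....
TTF...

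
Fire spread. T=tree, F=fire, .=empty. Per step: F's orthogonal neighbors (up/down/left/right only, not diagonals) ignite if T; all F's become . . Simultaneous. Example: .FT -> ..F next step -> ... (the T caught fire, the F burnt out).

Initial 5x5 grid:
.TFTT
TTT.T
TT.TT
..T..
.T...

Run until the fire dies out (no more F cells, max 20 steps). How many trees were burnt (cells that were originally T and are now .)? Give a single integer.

Answer: 11

Derivation:
Step 1: +3 fires, +1 burnt (F count now 3)
Step 2: +2 fires, +3 burnt (F count now 2)
Step 3: +3 fires, +2 burnt (F count now 3)
Step 4: +2 fires, +3 burnt (F count now 2)
Step 5: +1 fires, +2 burnt (F count now 1)
Step 6: +0 fires, +1 burnt (F count now 0)
Fire out after step 6
Initially T: 13, now '.': 23
Total burnt (originally-T cells now '.'): 11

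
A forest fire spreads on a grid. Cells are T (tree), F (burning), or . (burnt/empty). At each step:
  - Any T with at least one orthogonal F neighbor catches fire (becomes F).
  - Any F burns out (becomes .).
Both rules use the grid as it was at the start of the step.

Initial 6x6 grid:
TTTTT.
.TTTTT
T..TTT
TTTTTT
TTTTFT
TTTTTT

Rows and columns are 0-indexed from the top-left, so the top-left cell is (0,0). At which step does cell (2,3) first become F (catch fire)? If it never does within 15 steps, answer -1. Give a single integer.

Step 1: cell (2,3)='T' (+4 fires, +1 burnt)
Step 2: cell (2,3)='T' (+6 fires, +4 burnt)
Step 3: cell (2,3)='F' (+6 fires, +6 burnt)
  -> target ignites at step 3
Step 4: cell (2,3)='.' (+6 fires, +6 burnt)
Step 5: cell (2,3)='.' (+4 fires, +6 burnt)
Step 6: cell (2,3)='.' (+3 fires, +4 burnt)
Step 7: cell (2,3)='.' (+1 fires, +3 burnt)
Step 8: cell (2,3)='.' (+1 fires, +1 burnt)
Step 9: cell (2,3)='.' (+0 fires, +1 burnt)
  fire out at step 9

3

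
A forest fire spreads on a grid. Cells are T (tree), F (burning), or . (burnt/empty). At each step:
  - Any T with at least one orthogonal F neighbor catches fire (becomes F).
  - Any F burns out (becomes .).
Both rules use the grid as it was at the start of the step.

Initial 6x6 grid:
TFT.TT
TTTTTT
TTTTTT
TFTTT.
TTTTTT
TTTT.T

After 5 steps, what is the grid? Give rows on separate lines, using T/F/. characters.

Step 1: 7 trees catch fire, 2 burn out
  F.F.TT
  TFTTTT
  TFTTTT
  F.FTT.
  TFTTTT
  TTTT.T
Step 2: 8 trees catch fire, 7 burn out
  ....TT
  F.FTTT
  F.FTTT
  ...FT.
  F.FTTT
  TFTT.T
Step 3: 6 trees catch fire, 8 burn out
  ....TT
  ...FTT
  ...FTT
  ....F.
  ...FTT
  F.FT.T
Step 4: 4 trees catch fire, 6 burn out
  ....TT
  ....FT
  ....FT
  ......
  ....FT
  ...F.T
Step 5: 4 trees catch fire, 4 burn out
  ....FT
  .....F
  .....F
  ......
  .....F
  .....T

....FT
.....F
.....F
......
.....F
.....T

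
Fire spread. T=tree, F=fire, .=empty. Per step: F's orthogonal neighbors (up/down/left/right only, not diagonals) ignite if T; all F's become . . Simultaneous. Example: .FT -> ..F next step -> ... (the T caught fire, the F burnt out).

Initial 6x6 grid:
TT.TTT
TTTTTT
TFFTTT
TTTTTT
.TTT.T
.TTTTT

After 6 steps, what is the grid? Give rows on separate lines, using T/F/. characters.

Step 1: 6 trees catch fire, 2 burn out
  TT.TTT
  TFFTTT
  F..FTT
  TFFTTT
  .TTT.T
  .TTTTT
Step 2: 8 trees catch fire, 6 burn out
  TF.TTT
  F..FTT
  ....FT
  F..FTT
  .FFT.T
  .TTTTT
Step 3: 8 trees catch fire, 8 burn out
  F..FTT
  ....FT
  .....F
  ....FT
  ...F.T
  .FFTTT
Step 4: 4 trees catch fire, 8 burn out
  ....FT
  .....F
  ......
  .....F
  .....T
  ...FTT
Step 5: 3 trees catch fire, 4 burn out
  .....F
  ......
  ......
  ......
  .....F
  ....FT
Step 6: 1 trees catch fire, 3 burn out
  ......
  ......
  ......
  ......
  ......
  .....F

......
......
......
......
......
.....F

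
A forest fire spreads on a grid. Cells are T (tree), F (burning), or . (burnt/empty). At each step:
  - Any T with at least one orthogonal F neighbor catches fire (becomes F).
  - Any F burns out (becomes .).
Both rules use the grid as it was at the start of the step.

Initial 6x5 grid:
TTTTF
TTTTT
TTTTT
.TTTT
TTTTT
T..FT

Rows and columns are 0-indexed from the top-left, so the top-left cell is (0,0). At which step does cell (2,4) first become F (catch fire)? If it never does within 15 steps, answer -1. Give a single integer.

Step 1: cell (2,4)='T' (+4 fires, +2 burnt)
Step 2: cell (2,4)='F' (+6 fires, +4 burnt)
  -> target ignites at step 2
Step 3: cell (2,4)='.' (+6 fires, +6 burnt)
Step 4: cell (2,4)='.' (+5 fires, +6 burnt)
Step 5: cell (2,4)='.' (+3 fires, +5 burnt)
Step 6: cell (2,4)='.' (+1 fires, +3 burnt)
Step 7: cell (2,4)='.' (+0 fires, +1 burnt)
  fire out at step 7

2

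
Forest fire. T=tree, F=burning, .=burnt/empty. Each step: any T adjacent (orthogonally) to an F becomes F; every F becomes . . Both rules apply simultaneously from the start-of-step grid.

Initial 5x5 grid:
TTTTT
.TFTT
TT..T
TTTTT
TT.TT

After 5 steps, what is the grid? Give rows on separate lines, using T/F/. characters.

Step 1: 3 trees catch fire, 1 burn out
  TTFTT
  .F.FT
  TT..T
  TTTTT
  TT.TT
Step 2: 4 trees catch fire, 3 burn out
  TF.FT
  ....F
  TF..T
  TTTTT
  TT.TT
Step 3: 5 trees catch fire, 4 burn out
  F...F
  .....
  F...F
  TFTTT
  TT.TT
Step 4: 4 trees catch fire, 5 burn out
  .....
  .....
  .....
  F.FTF
  TF.TT
Step 5: 3 trees catch fire, 4 burn out
  .....
  .....
  .....
  ...F.
  F..TF

.....
.....
.....
...F.
F..TF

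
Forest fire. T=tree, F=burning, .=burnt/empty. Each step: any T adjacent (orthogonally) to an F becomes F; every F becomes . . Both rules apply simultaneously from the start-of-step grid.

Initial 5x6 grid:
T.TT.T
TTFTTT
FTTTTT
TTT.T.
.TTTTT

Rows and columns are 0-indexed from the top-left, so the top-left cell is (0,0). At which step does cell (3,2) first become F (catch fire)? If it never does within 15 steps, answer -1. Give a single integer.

Step 1: cell (3,2)='T' (+7 fires, +2 burnt)
Step 2: cell (3,2)='F' (+6 fires, +7 burnt)
  -> target ignites at step 2
Step 3: cell (3,2)='.' (+4 fires, +6 burnt)
Step 4: cell (3,2)='.' (+4 fires, +4 burnt)
Step 5: cell (3,2)='.' (+1 fires, +4 burnt)
Step 6: cell (3,2)='.' (+1 fires, +1 burnt)
Step 7: cell (3,2)='.' (+0 fires, +1 burnt)
  fire out at step 7

2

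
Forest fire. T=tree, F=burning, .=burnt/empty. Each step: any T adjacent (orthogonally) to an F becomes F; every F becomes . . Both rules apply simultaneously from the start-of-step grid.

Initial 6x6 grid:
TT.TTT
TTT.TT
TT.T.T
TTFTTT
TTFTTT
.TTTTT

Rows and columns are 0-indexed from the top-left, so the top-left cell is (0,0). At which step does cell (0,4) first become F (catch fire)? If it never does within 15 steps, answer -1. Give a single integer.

Step 1: cell (0,4)='T' (+5 fires, +2 burnt)
Step 2: cell (0,4)='T' (+8 fires, +5 burnt)
Step 3: cell (0,4)='T' (+5 fires, +8 burnt)
Step 4: cell (0,4)='T' (+5 fires, +5 burnt)
Step 5: cell (0,4)='T' (+2 fires, +5 burnt)
Step 6: cell (0,4)='T' (+2 fires, +2 burnt)
Step 7: cell (0,4)='F' (+1 fires, +2 burnt)
  -> target ignites at step 7
Step 8: cell (0,4)='.' (+1 fires, +1 burnt)
Step 9: cell (0,4)='.' (+0 fires, +1 burnt)
  fire out at step 9

7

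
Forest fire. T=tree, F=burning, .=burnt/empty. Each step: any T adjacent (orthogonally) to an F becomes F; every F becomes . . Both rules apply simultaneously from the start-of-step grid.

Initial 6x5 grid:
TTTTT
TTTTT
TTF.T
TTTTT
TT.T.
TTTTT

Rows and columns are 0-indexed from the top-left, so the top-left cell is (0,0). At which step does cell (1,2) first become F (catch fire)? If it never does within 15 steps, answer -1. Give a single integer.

Step 1: cell (1,2)='F' (+3 fires, +1 burnt)
  -> target ignites at step 1
Step 2: cell (1,2)='.' (+6 fires, +3 burnt)
Step 3: cell (1,2)='.' (+8 fires, +6 burnt)
Step 4: cell (1,2)='.' (+6 fires, +8 burnt)
Step 5: cell (1,2)='.' (+3 fires, +6 burnt)
Step 6: cell (1,2)='.' (+0 fires, +3 burnt)
  fire out at step 6

1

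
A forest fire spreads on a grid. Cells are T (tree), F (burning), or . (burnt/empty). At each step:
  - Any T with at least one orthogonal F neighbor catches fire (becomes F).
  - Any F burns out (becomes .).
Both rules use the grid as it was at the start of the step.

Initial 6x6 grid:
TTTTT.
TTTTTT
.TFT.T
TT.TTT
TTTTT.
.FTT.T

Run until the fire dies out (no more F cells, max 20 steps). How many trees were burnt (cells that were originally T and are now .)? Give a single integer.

Answer: 26

Derivation:
Step 1: +5 fires, +2 burnt (F count now 5)
Step 2: +8 fires, +5 burnt (F count now 8)
Step 3: +7 fires, +8 burnt (F count now 7)
Step 4: +5 fires, +7 burnt (F count now 5)
Step 5: +1 fires, +5 burnt (F count now 1)
Step 6: +0 fires, +1 burnt (F count now 0)
Fire out after step 6
Initially T: 27, now '.': 35
Total burnt (originally-T cells now '.'): 26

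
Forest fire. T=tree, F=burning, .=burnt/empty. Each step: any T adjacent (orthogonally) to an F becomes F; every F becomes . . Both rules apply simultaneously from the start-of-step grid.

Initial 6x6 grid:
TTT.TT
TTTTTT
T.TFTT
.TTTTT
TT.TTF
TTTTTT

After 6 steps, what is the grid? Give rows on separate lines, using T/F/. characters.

Step 1: 7 trees catch fire, 2 burn out
  TTT.TT
  TTTFTT
  T.F.FT
  .TTFTF
  TT.TF.
  TTTTTF
Step 2: 7 trees catch fire, 7 burn out
  TTT.TT
  TTF.FT
  T....F
  .TF.F.
  TT.F..
  TTTTF.
Step 3: 6 trees catch fire, 7 burn out
  TTF.FT
  TF...F
  T.....
  .F....
  TT....
  TTTF..
Step 4: 5 trees catch fire, 6 burn out
  TF...F
  F.....
  T.....
  ......
  TF....
  TTF...
Step 5: 4 trees catch fire, 5 burn out
  F.....
  ......
  F.....
  ......
  F.....
  TF....
Step 6: 1 trees catch fire, 4 burn out
  ......
  ......
  ......
  ......
  ......
  F.....

......
......
......
......
......
F.....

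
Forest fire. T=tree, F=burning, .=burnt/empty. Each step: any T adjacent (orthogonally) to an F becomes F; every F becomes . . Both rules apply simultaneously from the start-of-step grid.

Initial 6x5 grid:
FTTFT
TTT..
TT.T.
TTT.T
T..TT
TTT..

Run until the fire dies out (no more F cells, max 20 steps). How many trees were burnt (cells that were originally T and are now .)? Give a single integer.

Step 1: +4 fires, +2 burnt (F count now 4)
Step 2: +3 fires, +4 burnt (F count now 3)
Step 3: +2 fires, +3 burnt (F count now 2)
Step 4: +2 fires, +2 burnt (F count now 2)
Step 5: +2 fires, +2 burnt (F count now 2)
Step 6: +1 fires, +2 burnt (F count now 1)
Step 7: +1 fires, +1 burnt (F count now 1)
Step 8: +0 fires, +1 burnt (F count now 0)
Fire out after step 8
Initially T: 19, now '.': 26
Total burnt (originally-T cells now '.'): 15

Answer: 15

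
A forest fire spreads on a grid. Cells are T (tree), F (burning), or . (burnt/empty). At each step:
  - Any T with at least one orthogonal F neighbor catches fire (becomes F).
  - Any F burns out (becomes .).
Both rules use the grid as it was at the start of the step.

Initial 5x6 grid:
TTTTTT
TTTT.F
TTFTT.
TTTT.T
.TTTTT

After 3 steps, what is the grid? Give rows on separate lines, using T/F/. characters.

Step 1: 5 trees catch fire, 2 burn out
  TTTTTF
  TTFT..
  TF.FT.
  TTFT.T
  .TTTTT
Step 2: 9 trees catch fire, 5 burn out
  TTFTF.
  TF.F..
  F...F.
  TF.F.T
  .TFTTT
Step 3: 6 trees catch fire, 9 burn out
  TF.F..
  F.....
  ......
  F....T
  .F.FTT

TF.F..
F.....
......
F....T
.F.FTT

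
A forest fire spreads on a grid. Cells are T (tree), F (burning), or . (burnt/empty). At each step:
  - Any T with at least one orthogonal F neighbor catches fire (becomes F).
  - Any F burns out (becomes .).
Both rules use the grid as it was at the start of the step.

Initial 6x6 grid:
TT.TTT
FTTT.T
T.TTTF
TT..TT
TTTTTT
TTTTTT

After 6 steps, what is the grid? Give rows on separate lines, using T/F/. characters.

Step 1: 6 trees catch fire, 2 burn out
  FT.TTT
  .FTT.F
  F.TTF.
  TT..TF
  TTTTTT
  TTTTTT
Step 2: 7 trees catch fire, 6 burn out
  .F.TTF
  ..FT..
  ..TF..
  FT..F.
  TTTTTF
  TTTTTT
Step 3: 7 trees catch fire, 7 burn out
  ...TF.
  ...F..
  ..F...
  .F....
  FTTTF.
  TTTTTF
Step 4: 5 trees catch fire, 7 burn out
  ...F..
  ......
  ......
  ......
  .FTF..
  FTTTF.
Step 5: 3 trees catch fire, 5 burn out
  ......
  ......
  ......
  ......
  ..F...
  .FTF..
Step 6: 1 trees catch fire, 3 burn out
  ......
  ......
  ......
  ......
  ......
  ..F...

......
......
......
......
......
..F...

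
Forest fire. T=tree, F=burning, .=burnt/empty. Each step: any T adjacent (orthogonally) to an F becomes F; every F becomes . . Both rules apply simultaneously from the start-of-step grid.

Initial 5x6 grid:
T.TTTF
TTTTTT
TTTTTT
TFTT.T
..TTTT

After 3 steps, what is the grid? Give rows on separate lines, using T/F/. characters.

Step 1: 5 trees catch fire, 2 burn out
  T.TTF.
  TTTTTF
  TFTTTT
  F.FT.T
  ..TTTT
Step 2: 8 trees catch fire, 5 burn out
  T.TF..
  TFTTF.
  F.FTTF
  ...F.T
  ..FTTT
Step 3: 8 trees catch fire, 8 burn out
  T.F...
  F.FF..
  ...FF.
  .....F
  ...FTT

T.F...
F.FF..
...FF.
.....F
...FTT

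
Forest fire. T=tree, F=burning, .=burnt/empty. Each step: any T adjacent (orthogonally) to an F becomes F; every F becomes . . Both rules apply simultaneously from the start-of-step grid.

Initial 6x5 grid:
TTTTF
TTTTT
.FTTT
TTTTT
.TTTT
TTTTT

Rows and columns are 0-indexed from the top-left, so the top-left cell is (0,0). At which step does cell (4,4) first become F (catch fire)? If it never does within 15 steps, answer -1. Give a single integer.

Step 1: cell (4,4)='T' (+5 fires, +2 burnt)
Step 2: cell (4,4)='T' (+10 fires, +5 burnt)
Step 3: cell (4,4)='T' (+5 fires, +10 burnt)
Step 4: cell (4,4)='F' (+4 fires, +5 burnt)
  -> target ignites at step 4
Step 5: cell (4,4)='.' (+2 fires, +4 burnt)
Step 6: cell (4,4)='.' (+0 fires, +2 burnt)
  fire out at step 6

4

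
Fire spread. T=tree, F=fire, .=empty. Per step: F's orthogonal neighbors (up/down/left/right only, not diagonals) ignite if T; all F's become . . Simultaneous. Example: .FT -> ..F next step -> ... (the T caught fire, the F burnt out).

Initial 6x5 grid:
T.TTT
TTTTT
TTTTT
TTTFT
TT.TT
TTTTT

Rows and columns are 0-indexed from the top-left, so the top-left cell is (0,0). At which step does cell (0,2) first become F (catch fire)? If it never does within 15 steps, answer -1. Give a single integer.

Step 1: cell (0,2)='T' (+4 fires, +1 burnt)
Step 2: cell (0,2)='T' (+6 fires, +4 burnt)
Step 3: cell (0,2)='T' (+8 fires, +6 burnt)
Step 4: cell (0,2)='F' (+6 fires, +8 burnt)
  -> target ignites at step 4
Step 5: cell (0,2)='.' (+2 fires, +6 burnt)
Step 6: cell (0,2)='.' (+1 fires, +2 burnt)
Step 7: cell (0,2)='.' (+0 fires, +1 burnt)
  fire out at step 7

4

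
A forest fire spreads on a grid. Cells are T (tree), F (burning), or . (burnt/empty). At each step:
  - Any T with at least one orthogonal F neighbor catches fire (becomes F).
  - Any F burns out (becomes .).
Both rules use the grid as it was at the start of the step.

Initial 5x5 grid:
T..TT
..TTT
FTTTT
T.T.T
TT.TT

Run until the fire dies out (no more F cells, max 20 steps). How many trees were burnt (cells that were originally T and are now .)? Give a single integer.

Answer: 16

Derivation:
Step 1: +2 fires, +1 burnt (F count now 2)
Step 2: +2 fires, +2 burnt (F count now 2)
Step 3: +4 fires, +2 burnt (F count now 4)
Step 4: +2 fires, +4 burnt (F count now 2)
Step 5: +3 fires, +2 burnt (F count now 3)
Step 6: +2 fires, +3 burnt (F count now 2)
Step 7: +1 fires, +2 burnt (F count now 1)
Step 8: +0 fires, +1 burnt (F count now 0)
Fire out after step 8
Initially T: 17, now '.': 24
Total burnt (originally-T cells now '.'): 16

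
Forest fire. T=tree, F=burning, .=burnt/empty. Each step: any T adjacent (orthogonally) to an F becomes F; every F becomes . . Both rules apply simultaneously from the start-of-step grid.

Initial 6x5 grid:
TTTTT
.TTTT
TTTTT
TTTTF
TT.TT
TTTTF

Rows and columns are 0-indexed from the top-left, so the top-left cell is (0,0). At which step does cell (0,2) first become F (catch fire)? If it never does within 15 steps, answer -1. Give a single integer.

Step 1: cell (0,2)='T' (+4 fires, +2 burnt)
Step 2: cell (0,2)='T' (+5 fires, +4 burnt)
Step 3: cell (0,2)='T' (+5 fires, +5 burnt)
Step 4: cell (0,2)='T' (+6 fires, +5 burnt)
Step 5: cell (0,2)='F' (+4 fires, +6 burnt)
  -> target ignites at step 5
Step 6: cell (0,2)='.' (+1 fires, +4 burnt)
Step 7: cell (0,2)='.' (+1 fires, +1 burnt)
Step 8: cell (0,2)='.' (+0 fires, +1 burnt)
  fire out at step 8

5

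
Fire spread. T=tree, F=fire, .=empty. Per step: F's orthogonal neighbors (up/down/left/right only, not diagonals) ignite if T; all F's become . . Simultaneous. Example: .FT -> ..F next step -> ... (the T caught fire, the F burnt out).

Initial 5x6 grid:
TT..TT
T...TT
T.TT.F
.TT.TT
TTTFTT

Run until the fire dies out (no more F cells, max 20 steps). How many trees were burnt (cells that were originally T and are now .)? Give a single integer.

Step 1: +4 fires, +2 burnt (F count now 4)
Step 2: +6 fires, +4 burnt (F count now 6)
Step 3: +4 fires, +6 burnt (F count now 4)
Step 4: +1 fires, +4 burnt (F count now 1)
Step 5: +0 fires, +1 burnt (F count now 0)
Fire out after step 5
Initially T: 19, now '.': 26
Total burnt (originally-T cells now '.'): 15

Answer: 15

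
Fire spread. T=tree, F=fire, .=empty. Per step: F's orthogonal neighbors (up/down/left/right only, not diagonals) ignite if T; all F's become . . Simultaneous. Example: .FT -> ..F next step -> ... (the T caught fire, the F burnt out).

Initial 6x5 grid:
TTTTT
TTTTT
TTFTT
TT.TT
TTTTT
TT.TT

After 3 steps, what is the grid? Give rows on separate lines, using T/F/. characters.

Step 1: 3 trees catch fire, 1 burn out
  TTTTT
  TTFTT
  TF.FT
  TT.TT
  TTTTT
  TT.TT
Step 2: 7 trees catch fire, 3 burn out
  TTFTT
  TF.FT
  F...F
  TF.FT
  TTTTT
  TT.TT
Step 3: 8 trees catch fire, 7 burn out
  TF.FT
  F...F
  .....
  F...F
  TFTFT
  TT.TT

TF.FT
F...F
.....
F...F
TFTFT
TT.TT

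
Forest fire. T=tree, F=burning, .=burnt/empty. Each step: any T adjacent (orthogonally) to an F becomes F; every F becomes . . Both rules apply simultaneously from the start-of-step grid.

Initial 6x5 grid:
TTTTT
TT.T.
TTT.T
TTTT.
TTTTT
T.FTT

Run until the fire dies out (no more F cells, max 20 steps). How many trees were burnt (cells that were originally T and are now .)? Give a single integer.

Step 1: +2 fires, +1 burnt (F count now 2)
Step 2: +4 fires, +2 burnt (F count now 4)
Step 3: +5 fires, +4 burnt (F count now 5)
Step 4: +3 fires, +5 burnt (F count now 3)
Step 5: +2 fires, +3 burnt (F count now 2)
Step 6: +2 fires, +2 burnt (F count now 2)
Step 7: +2 fires, +2 burnt (F count now 2)
Step 8: +1 fires, +2 burnt (F count now 1)
Step 9: +2 fires, +1 burnt (F count now 2)
Step 10: +0 fires, +2 burnt (F count now 0)
Fire out after step 10
Initially T: 24, now '.': 29
Total burnt (originally-T cells now '.'): 23

Answer: 23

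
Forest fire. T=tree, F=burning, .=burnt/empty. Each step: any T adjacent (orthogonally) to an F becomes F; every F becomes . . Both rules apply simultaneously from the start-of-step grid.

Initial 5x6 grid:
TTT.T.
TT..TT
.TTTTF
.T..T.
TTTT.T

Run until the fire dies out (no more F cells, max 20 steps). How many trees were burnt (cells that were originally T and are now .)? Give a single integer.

Answer: 18

Derivation:
Step 1: +2 fires, +1 burnt (F count now 2)
Step 2: +3 fires, +2 burnt (F count now 3)
Step 3: +2 fires, +3 burnt (F count now 2)
Step 4: +1 fires, +2 burnt (F count now 1)
Step 5: +2 fires, +1 burnt (F count now 2)
Step 6: +3 fires, +2 burnt (F count now 3)
Step 7: +4 fires, +3 burnt (F count now 4)
Step 8: +1 fires, +4 burnt (F count now 1)
Step 9: +0 fires, +1 burnt (F count now 0)
Fire out after step 9
Initially T: 19, now '.': 29
Total burnt (originally-T cells now '.'): 18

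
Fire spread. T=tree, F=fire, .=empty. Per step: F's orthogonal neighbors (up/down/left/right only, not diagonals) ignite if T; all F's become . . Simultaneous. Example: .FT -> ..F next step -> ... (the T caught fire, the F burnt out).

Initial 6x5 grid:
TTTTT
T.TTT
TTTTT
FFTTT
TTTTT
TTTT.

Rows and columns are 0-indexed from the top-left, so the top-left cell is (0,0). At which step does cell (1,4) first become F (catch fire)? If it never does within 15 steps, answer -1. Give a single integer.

Step 1: cell (1,4)='T' (+5 fires, +2 burnt)
Step 2: cell (1,4)='T' (+6 fires, +5 burnt)
Step 3: cell (1,4)='T' (+6 fires, +6 burnt)
Step 4: cell (1,4)='T' (+6 fires, +6 burnt)
Step 5: cell (1,4)='F' (+2 fires, +6 burnt)
  -> target ignites at step 5
Step 6: cell (1,4)='.' (+1 fires, +2 burnt)
Step 7: cell (1,4)='.' (+0 fires, +1 burnt)
  fire out at step 7

5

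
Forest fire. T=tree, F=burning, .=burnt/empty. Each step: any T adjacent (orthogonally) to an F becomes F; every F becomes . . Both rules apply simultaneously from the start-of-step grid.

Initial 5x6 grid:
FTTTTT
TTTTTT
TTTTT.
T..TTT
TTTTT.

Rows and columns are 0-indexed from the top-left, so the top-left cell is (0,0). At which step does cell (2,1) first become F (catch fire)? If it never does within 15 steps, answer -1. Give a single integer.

Step 1: cell (2,1)='T' (+2 fires, +1 burnt)
Step 2: cell (2,1)='T' (+3 fires, +2 burnt)
Step 3: cell (2,1)='F' (+4 fires, +3 burnt)
  -> target ignites at step 3
Step 4: cell (2,1)='.' (+4 fires, +4 burnt)
Step 5: cell (2,1)='.' (+4 fires, +4 burnt)
Step 6: cell (2,1)='.' (+4 fires, +4 burnt)
Step 7: cell (2,1)='.' (+2 fires, +4 burnt)
Step 8: cell (2,1)='.' (+2 fires, +2 burnt)
Step 9: cell (2,1)='.' (+0 fires, +2 burnt)
  fire out at step 9

3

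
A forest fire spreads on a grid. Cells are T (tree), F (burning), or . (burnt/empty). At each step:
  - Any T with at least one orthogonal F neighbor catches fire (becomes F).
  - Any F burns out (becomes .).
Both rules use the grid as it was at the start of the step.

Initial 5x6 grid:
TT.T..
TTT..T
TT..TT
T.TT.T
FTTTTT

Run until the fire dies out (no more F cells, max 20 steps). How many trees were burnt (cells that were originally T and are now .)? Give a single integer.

Step 1: +2 fires, +1 burnt (F count now 2)
Step 2: +2 fires, +2 burnt (F count now 2)
Step 3: +4 fires, +2 burnt (F count now 4)
Step 4: +4 fires, +4 burnt (F count now 4)
Step 5: +3 fires, +4 burnt (F count now 3)
Step 6: +1 fires, +3 burnt (F count now 1)
Step 7: +1 fires, +1 burnt (F count now 1)
Step 8: +2 fires, +1 burnt (F count now 2)
Step 9: +0 fires, +2 burnt (F count now 0)
Fire out after step 9
Initially T: 20, now '.': 29
Total burnt (originally-T cells now '.'): 19

Answer: 19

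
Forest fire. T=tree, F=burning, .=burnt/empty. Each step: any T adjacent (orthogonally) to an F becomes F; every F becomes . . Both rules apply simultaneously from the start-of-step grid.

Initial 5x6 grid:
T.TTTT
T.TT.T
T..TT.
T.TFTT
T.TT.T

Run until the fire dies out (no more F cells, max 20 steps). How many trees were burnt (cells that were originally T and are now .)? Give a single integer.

Answer: 15

Derivation:
Step 1: +4 fires, +1 burnt (F count now 4)
Step 2: +4 fires, +4 burnt (F count now 4)
Step 3: +3 fires, +4 burnt (F count now 3)
Step 4: +2 fires, +3 burnt (F count now 2)
Step 5: +1 fires, +2 burnt (F count now 1)
Step 6: +1 fires, +1 burnt (F count now 1)
Step 7: +0 fires, +1 burnt (F count now 0)
Fire out after step 7
Initially T: 20, now '.': 25
Total burnt (originally-T cells now '.'): 15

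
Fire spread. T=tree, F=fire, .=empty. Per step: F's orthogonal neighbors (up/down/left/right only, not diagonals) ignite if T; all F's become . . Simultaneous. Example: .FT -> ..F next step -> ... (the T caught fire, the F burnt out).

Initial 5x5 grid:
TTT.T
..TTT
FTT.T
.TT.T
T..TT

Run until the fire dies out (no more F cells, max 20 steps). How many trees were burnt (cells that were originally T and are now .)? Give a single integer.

Answer: 15

Derivation:
Step 1: +1 fires, +1 burnt (F count now 1)
Step 2: +2 fires, +1 burnt (F count now 2)
Step 3: +2 fires, +2 burnt (F count now 2)
Step 4: +2 fires, +2 burnt (F count now 2)
Step 5: +2 fires, +2 burnt (F count now 2)
Step 6: +3 fires, +2 burnt (F count now 3)
Step 7: +1 fires, +3 burnt (F count now 1)
Step 8: +1 fires, +1 burnt (F count now 1)
Step 9: +1 fires, +1 burnt (F count now 1)
Step 10: +0 fires, +1 burnt (F count now 0)
Fire out after step 10
Initially T: 16, now '.': 24
Total burnt (originally-T cells now '.'): 15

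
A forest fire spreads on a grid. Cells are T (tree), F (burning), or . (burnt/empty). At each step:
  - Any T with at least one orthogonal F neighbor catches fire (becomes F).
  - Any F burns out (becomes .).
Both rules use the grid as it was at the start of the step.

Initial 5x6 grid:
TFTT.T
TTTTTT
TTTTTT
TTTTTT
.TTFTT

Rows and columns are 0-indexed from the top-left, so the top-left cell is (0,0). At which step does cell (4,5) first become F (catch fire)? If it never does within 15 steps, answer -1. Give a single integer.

Step 1: cell (4,5)='T' (+6 fires, +2 burnt)
Step 2: cell (4,5)='F' (+9 fires, +6 burnt)
  -> target ignites at step 2
Step 3: cell (4,5)='.' (+6 fires, +9 burnt)
Step 4: cell (4,5)='.' (+3 fires, +6 burnt)
Step 5: cell (4,5)='.' (+1 fires, +3 burnt)
Step 6: cell (4,5)='.' (+1 fires, +1 burnt)
Step 7: cell (4,5)='.' (+0 fires, +1 burnt)
  fire out at step 7

2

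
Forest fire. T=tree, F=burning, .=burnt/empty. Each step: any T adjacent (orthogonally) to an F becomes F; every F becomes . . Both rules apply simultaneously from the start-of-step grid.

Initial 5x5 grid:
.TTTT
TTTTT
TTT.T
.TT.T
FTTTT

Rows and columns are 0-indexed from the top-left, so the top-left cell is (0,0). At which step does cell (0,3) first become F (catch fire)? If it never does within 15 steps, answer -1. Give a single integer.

Step 1: cell (0,3)='T' (+1 fires, +1 burnt)
Step 2: cell (0,3)='T' (+2 fires, +1 burnt)
Step 3: cell (0,3)='T' (+3 fires, +2 burnt)
Step 4: cell (0,3)='T' (+4 fires, +3 burnt)
Step 5: cell (0,3)='T' (+4 fires, +4 burnt)
Step 6: cell (0,3)='T' (+3 fires, +4 burnt)
Step 7: cell (0,3)='F' (+2 fires, +3 burnt)
  -> target ignites at step 7
Step 8: cell (0,3)='.' (+1 fires, +2 burnt)
Step 9: cell (0,3)='.' (+0 fires, +1 burnt)
  fire out at step 9

7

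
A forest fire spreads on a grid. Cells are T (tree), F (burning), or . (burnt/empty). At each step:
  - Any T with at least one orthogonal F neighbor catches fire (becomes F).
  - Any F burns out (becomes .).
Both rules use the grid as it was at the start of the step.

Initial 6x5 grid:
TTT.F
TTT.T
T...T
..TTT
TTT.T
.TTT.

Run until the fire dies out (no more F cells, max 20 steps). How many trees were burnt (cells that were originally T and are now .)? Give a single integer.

Answer: 12

Derivation:
Step 1: +1 fires, +1 burnt (F count now 1)
Step 2: +1 fires, +1 burnt (F count now 1)
Step 3: +1 fires, +1 burnt (F count now 1)
Step 4: +2 fires, +1 burnt (F count now 2)
Step 5: +1 fires, +2 burnt (F count now 1)
Step 6: +1 fires, +1 burnt (F count now 1)
Step 7: +2 fires, +1 burnt (F count now 2)
Step 8: +3 fires, +2 burnt (F count now 3)
Step 9: +0 fires, +3 burnt (F count now 0)
Fire out after step 9
Initially T: 19, now '.': 23
Total burnt (originally-T cells now '.'): 12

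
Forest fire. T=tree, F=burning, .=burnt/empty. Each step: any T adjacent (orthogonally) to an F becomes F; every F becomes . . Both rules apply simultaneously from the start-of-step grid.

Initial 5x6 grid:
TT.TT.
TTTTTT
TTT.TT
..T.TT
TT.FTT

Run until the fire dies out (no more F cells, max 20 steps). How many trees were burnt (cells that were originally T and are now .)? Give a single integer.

Step 1: +1 fires, +1 burnt (F count now 1)
Step 2: +2 fires, +1 burnt (F count now 2)
Step 3: +2 fires, +2 burnt (F count now 2)
Step 4: +2 fires, +2 burnt (F count now 2)
Step 5: +3 fires, +2 burnt (F count now 3)
Step 6: +2 fires, +3 burnt (F count now 2)
Step 7: +2 fires, +2 burnt (F count now 2)
Step 8: +4 fires, +2 burnt (F count now 4)
Step 9: +2 fires, +4 burnt (F count now 2)
Step 10: +0 fires, +2 burnt (F count now 0)
Fire out after step 10
Initially T: 22, now '.': 28
Total burnt (originally-T cells now '.'): 20

Answer: 20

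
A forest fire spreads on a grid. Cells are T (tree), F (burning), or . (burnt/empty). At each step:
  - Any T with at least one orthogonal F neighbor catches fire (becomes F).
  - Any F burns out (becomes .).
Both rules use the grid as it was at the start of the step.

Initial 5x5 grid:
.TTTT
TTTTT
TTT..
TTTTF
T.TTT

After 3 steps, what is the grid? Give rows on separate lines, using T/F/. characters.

Step 1: 2 trees catch fire, 1 burn out
  .TTTT
  TTTTT
  TTT..
  TTTF.
  T.TTF
Step 2: 2 trees catch fire, 2 burn out
  .TTTT
  TTTTT
  TTT..
  TTF..
  T.TF.
Step 3: 3 trees catch fire, 2 burn out
  .TTTT
  TTTTT
  TTF..
  TF...
  T.F..

.TTTT
TTTTT
TTF..
TF...
T.F..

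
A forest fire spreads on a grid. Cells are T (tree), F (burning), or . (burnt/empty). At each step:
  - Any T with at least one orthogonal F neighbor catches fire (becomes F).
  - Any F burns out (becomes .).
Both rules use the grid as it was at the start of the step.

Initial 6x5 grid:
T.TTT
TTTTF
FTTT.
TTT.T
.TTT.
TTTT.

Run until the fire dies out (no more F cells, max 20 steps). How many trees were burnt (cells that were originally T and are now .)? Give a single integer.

Answer: 21

Derivation:
Step 1: +5 fires, +2 burnt (F count now 5)
Step 2: +7 fires, +5 burnt (F count now 7)
Step 3: +3 fires, +7 burnt (F count now 3)
Step 4: +2 fires, +3 burnt (F count now 2)
Step 5: +3 fires, +2 burnt (F count now 3)
Step 6: +1 fires, +3 burnt (F count now 1)
Step 7: +0 fires, +1 burnt (F count now 0)
Fire out after step 7
Initially T: 22, now '.': 29
Total burnt (originally-T cells now '.'): 21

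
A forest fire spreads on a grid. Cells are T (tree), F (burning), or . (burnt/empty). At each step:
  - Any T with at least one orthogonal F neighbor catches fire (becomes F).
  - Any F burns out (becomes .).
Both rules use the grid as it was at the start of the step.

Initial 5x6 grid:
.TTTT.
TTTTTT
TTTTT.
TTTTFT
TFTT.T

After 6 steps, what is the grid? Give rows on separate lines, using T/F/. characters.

Step 1: 6 trees catch fire, 2 burn out
  .TTTT.
  TTTTTT
  TTTTF.
  TFTF.F
  F.FT.T
Step 2: 7 trees catch fire, 6 burn out
  .TTTT.
  TTTTFT
  TFTF..
  F.F...
  ...F.F
Step 3: 6 trees catch fire, 7 burn out
  .TTTF.
  TFTF.F
  F.F...
  ......
  ......
Step 4: 4 trees catch fire, 6 burn out
  .FTF..
  F.F...
  ......
  ......
  ......
Step 5: 1 trees catch fire, 4 burn out
  ..F...
  ......
  ......
  ......
  ......
Step 6: 0 trees catch fire, 1 burn out
  ......
  ......
  ......
  ......
  ......

......
......
......
......
......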